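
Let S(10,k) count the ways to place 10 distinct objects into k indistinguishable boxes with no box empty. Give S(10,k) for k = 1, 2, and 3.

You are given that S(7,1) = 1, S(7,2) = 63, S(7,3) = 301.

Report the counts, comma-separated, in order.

1, 511, 9330

row 8: T[8][1]=1·1+0=1  T[8][2]=2·63+1=127  T[8][3]=3·301+63=966
row 9: T[9][1]=1·1+0=1  T[9][2]=2·127+1=255  T[9][3]=3·966+127=3025
row 10: T[10][1]=1·1+0=1  T[10][2]=2·255+1=511  T[10][3]=3·3025+255=9330
Read S(10,1) = 1, S(10,2) = 511, S(10,3) = 9330.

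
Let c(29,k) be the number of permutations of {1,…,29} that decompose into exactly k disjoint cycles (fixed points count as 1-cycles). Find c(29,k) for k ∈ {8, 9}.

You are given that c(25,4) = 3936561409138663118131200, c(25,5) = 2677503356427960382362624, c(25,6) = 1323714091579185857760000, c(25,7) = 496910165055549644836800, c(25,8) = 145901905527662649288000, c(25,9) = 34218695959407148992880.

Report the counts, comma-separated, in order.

114481515057741551880042390144, 29891934088703915048808047424

@26  (26,5):2677503356427960382362624·25+3936561409138663118131200→70874145319837672677196800, (26,6):1323714091579185857760000·25+2677503356427960382362624→35770355645907606826362624, (26,7):496910165055549644836800·25+1323714091579185857760000→13746468217967926978680000, (26,8):145901905527662649288000·25+496910165055549644836800→4144457803247115877036800, (26,9):34218695959407148992880·25+145901905527662649288000→1001369304512841374110000
@27  (27,6):35770355645907606826362624·26+70874145319837672677196800→1000903392113435450162625024, (27,7):13746468217967926978680000·26+35770355645907606826362624→393178529313073708272042624, (27,8):4144457803247115877036800·26+13746468217967926978680000→121502371102392939781636800, (27,9):1001369304512841374110000·26+4144457803247115877036800→30180059720580991603896800
@28  (28,7):393178529313073708272042624·27+1000903392113435450162625024→11616723683566425573507775872, (28,8):121502371102392939781636800·27+393178529313073708272042624→3673742549077683082376236224, (28,9):30180059720580991603896800·27+121502371102392939781636800→936363983558079713086850400
@29  (29,8):3673742549077683082376236224·28+11616723683566425573507775872→114481515057741551880042390144, (29,9):936363983558079713086850400·28+3673742549077683082376236224→29891934088703915048808047424
Read c(29,8) = 114481515057741551880042390144, c(29,9) = 29891934088703915048808047424.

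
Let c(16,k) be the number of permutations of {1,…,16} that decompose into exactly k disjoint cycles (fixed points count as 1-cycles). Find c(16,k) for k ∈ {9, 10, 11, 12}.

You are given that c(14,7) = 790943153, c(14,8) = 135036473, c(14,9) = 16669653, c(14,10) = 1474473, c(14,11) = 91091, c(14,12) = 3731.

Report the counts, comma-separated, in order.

8207628000, 928095740, 78558480, 4899622

[15] T[15,8]:14*135036473+790943153=2681453775 · T[15,9]:14*16669653+135036473=368411615 · T[15,10]:14*1474473+16669653=37312275 · T[15,11]:14*91091+1474473=2749747 · T[15,12]:14*3731+91091=143325
[16] T[16,9]:15*368411615+2681453775=8207628000 · T[16,10]:15*37312275+368411615=928095740 · T[16,11]:15*2749747+37312275=78558480 · T[16,12]:15*143325+2749747=4899622
Read c(16,9) = 8207628000, c(16,10) = 928095740, c(16,11) = 78558480, c(16,12) = 4899622.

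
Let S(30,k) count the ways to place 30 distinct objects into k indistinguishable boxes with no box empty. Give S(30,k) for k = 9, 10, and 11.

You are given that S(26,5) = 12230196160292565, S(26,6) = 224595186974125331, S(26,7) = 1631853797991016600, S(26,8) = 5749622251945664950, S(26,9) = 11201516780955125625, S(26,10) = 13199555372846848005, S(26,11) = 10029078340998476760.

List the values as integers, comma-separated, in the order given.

r27: T_27,6=6×224595186974125331+12230196160292565=1359801318005044551; T_27,7=7×1631853797991016600+224595186974125331=11647571772911241531; T_27,8=8×5749622251945664950+1631853797991016600=47628831813556336200; T_27,9=9×11201516780955125625+5749622251945664950=106563273280541795575; T_27,10=10×13199555372846848005+11201516780955125625=143197070509423605675; T_27,11=11×10029078340998476760+13199555372846848005=123519417123830092365
r28: T_28,7=7×11647571772911241531+1359801318005044551=82892803728383735268; T_28,8=8×47628831813556336200+11647571772911241531=392678226281361931131; T_28,9=9×106563273280541795575+47628831813556336200=1006698291338432496375; T_28,10=10×143197070509423605675+106563273280541795575=1538533978374777852325; T_28,11=11×123519417123830092365+143197070509423605675=1501910658871554621690
r29: T_29,8=8×392678226281361931131+82892803728383735268=3224318613979279184316; T_29,9=9×1006698291338432496375+392678226281361931131=9452962848327254398506; T_29,10=10×1538533978374777852325+1006698291338432496375=16392038075086211019625; T_29,11=11×1501910658871554621690+1538533978374777852325=18059551225961878690915
r30: T_30,9=9×9452962848327254398506+3224318613979279184316=88300984248924568770870; T_30,10=10×16392038075086211019625+9452962848327254398506=173373343599189364594756; T_30,11=11×18059551225961878690915+16392038075086211019625=215047101560666876619690
Read S(30,9) = 88300984248924568770870, S(30,10) = 173373343599189364594756, S(30,11) = 215047101560666876619690.

88300984248924568770870, 173373343599189364594756, 215047101560666876619690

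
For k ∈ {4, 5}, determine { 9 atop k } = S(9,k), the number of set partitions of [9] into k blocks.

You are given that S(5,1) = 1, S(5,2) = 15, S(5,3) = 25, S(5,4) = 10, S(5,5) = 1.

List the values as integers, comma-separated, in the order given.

7770, 6951

i=6: T(6,1)=0+1·1=1 | T(6,2)=1+2·15=31 | T(6,3)=15+3·25=90 | T(6,4)=25+4·10=65 | T(6,5)=10+5·1=15
i=7: T(7,2)=1+2·31=63 | T(7,3)=31+3·90=301 | T(7,4)=90+4·65=350 | T(7,5)=65+5·15=140
i=8: T(8,3)=63+3·301=966 | T(8,4)=301+4·350=1701 | T(8,5)=350+5·140=1050
i=9: T(9,4)=966+4·1701=7770 | T(9,5)=1701+5·1050=6951
Read S(9,4) = 7770, S(9,5) = 6951.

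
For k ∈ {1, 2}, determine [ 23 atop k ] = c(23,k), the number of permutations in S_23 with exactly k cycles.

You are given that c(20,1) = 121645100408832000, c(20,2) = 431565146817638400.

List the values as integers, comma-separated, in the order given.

1124000727777607680000, 4148476779335454720000

@21  (21,1):121645100408832000·20+0→2432902008176640000, (21,2):431565146817638400·20+121645100408832000→8752948036761600000
@22  (22,1):2432902008176640000·21+0→51090942171709440000, (22,2):8752948036761600000·21+2432902008176640000→186244810780170240000
@23  (23,1):51090942171709440000·22+0→1124000727777607680000, (23,2):186244810780170240000·22+51090942171709440000→4148476779335454720000
Read c(23,1) = 1124000727777607680000, c(23,2) = 4148476779335454720000.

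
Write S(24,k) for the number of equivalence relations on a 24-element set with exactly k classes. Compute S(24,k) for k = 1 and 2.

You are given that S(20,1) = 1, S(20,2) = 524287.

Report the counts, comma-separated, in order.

row 21: T[21][1]=1·1+0=1  T[21][2]=2·524287+1=1048575
row 22: T[22][1]=1·1+0=1  T[22][2]=2·1048575+1=2097151
row 23: T[23][1]=1·1+0=1  T[23][2]=2·2097151+1=4194303
row 24: T[24][1]=1·1+0=1  T[24][2]=2·4194303+1=8388607
Read S(24,1) = 1, S(24,2) = 8388607.

1, 8388607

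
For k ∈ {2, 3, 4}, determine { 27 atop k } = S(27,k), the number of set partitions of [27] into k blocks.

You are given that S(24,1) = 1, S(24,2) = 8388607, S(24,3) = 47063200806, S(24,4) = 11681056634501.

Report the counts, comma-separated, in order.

i=25: T(25,1)=0+1·1=1 | T(25,2)=1+2·8388607=16777215 | T(25,3)=8388607+3·47063200806=141197991025 | T(25,4)=47063200806+4·11681056634501=46771289738810
i=26: T(26,1)=0+1·1=1 | T(26,2)=1+2·16777215=33554431 | T(26,3)=16777215+3·141197991025=423610750290 | T(26,4)=141197991025+4·46771289738810=187226356946265
i=27: T(27,2)=1+2·33554431=67108863 | T(27,3)=33554431+3·423610750290=1270865805301 | T(27,4)=423610750290+4·187226356946265=749329038535350
Read S(27,2) = 67108863, S(27,3) = 1270865805301, S(27,4) = 749329038535350.

67108863, 1270865805301, 749329038535350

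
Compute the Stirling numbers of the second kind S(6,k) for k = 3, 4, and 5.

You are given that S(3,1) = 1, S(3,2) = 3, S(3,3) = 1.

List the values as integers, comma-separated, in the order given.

90, 65, 15

@4  (4,1):1·1+0→1, (4,2):3·2+1→7, (4,3):1·3+3→6, (4,4):0·4+1→1
@5  (5,2):7·2+1→15, (5,3):6·3+7→25, (5,4):1·4+6→10, (5,5):0·5+1→1
@6  (6,3):25·3+15→90, (6,4):10·4+25→65, (6,5):1·5+10→15
Read S(6,3) = 90, S(6,4) = 65, S(6,5) = 15.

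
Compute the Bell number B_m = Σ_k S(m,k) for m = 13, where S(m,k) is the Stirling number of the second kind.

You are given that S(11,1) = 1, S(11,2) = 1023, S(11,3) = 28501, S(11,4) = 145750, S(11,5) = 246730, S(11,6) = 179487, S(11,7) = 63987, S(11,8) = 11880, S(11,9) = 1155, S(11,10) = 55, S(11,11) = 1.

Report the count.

27644437

row 12: T[12][1]=1·1+0=1  T[12][2]=2·1023+1=2047  T[12][3]=3·28501+1023=86526  T[12][4]=4·145750+28501=611501  T[12][5]=5·246730+145750=1379400  T[12][6]=6·179487+246730=1323652  T[12][7]=7·63987+179487=627396  T[12][8]=8·11880+63987=159027  T[12][9]=9·1155+11880=22275  T[12][10]=10·55+1155=1705  T[12][11]=11·1+55=66  T[12][12]=12·0+1=1
row 13: T[13][1]=1·1+0=1  T[13][2]=2·2047+1=4095  T[13][3]=3·86526+2047=261625  T[13][4]=4·611501+86526=2532530  T[13][5]=5·1379400+611501=7508501  T[13][6]=6·1323652+1379400=9321312  T[13][7]=7·627396+1323652=5715424  T[13][8]=8·159027+627396=1899612  T[13][9]=9·22275+159027=359502  T[13][10]=10·1705+22275=39325  T[13][11]=11·66+1705=2431  T[13][12]=12·1+66=78  T[13][13]=13·0+1=1
B_13 = ΣS(13,k) = 1+4095+261625+2532530+7508501+9321312+5715424+1899612+359502+39325+2431+78+1 = 27644437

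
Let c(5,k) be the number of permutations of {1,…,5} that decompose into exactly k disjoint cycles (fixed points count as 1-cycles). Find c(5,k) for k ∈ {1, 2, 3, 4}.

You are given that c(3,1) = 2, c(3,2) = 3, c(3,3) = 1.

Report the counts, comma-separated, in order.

24, 50, 35, 10

r4: T_4,1=3×2+0=6; T_4,2=3×3+2=11; T_4,3=3×1+3=6; T_4,4=3×0+1=1
r5: T_5,1=4×6+0=24; T_5,2=4×11+6=50; T_5,3=4×6+11=35; T_5,4=4×1+6=10
Read c(5,1) = 24, c(5,2) = 50, c(5,3) = 35, c(5,4) = 10.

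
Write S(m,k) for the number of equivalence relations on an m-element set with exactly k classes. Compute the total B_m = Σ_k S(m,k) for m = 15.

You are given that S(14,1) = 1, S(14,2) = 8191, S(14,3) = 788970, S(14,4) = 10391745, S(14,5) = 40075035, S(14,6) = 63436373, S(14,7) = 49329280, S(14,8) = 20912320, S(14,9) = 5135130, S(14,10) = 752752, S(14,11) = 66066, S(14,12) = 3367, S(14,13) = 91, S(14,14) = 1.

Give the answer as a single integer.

1382958545

[15] T[15,1]:1*1+0=1 · T[15,2]:2*8191+1=16383 · T[15,3]:3*788970+8191=2375101 · T[15,4]:4*10391745+788970=42355950 · T[15,5]:5*40075035+10391745=210766920 · T[15,6]:6*63436373+40075035=420693273 · T[15,7]:7*49329280+63436373=408741333 · T[15,8]:8*20912320+49329280=216627840 · T[15,9]:9*5135130+20912320=67128490 · T[15,10]:10*752752+5135130=12662650 · T[15,11]:11*66066+752752=1479478 · T[15,12]:12*3367+66066=106470 · T[15,13]:13*91+3367=4550 · T[15,14]:14*1+91=105 · T[15,15]:15*0+1=1
B_15 = ΣS(15,k) = 1+16383+2375101+42355950+210766920+420693273+408741333+216627840+67128490+12662650+1479478+106470+4550+105+1 = 1382958545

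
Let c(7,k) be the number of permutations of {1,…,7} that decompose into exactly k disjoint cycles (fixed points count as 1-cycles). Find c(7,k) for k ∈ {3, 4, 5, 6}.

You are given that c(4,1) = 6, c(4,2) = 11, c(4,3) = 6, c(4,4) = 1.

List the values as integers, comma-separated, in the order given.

1624, 735, 175, 21

row 5: T[5][1]=4·6+0=24  T[5][2]=4·11+6=50  T[5][3]=4·6+11=35  T[5][4]=4·1+6=10  T[5][5]=4·0+1=1
row 6: T[6][2]=5·50+24=274  T[6][3]=5·35+50=225  T[6][4]=5·10+35=85  T[6][5]=5·1+10=15  T[6][6]=5·0+1=1
row 7: T[7][3]=6·225+274=1624  T[7][4]=6·85+225=735  T[7][5]=6·15+85=175  T[7][6]=6·1+15=21
Read c(7,3) = 1624, c(7,4) = 735, c(7,5) = 175, c(7,6) = 21.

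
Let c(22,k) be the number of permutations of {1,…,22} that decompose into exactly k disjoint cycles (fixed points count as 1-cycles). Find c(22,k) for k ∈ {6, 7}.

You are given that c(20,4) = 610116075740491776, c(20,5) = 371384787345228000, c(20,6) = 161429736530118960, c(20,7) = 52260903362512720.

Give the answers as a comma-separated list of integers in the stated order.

[21] T[21,5]:20*371384787345228000+610116075740491776=8037811822645051776 · T[21,6]:20*161429736530118960+371384787345228000=3599979517947607200 · T[21,7]:20*52260903362512720+161429736530118960=1206647803780373360
[22] T[22,6]:21*3599979517947607200+8037811822645051776=83637381699544802976 · T[22,7]:21*1206647803780373360+3599979517947607200=28939583397335447760
Read c(22,6) = 83637381699544802976, c(22,7) = 28939583397335447760.

83637381699544802976, 28939583397335447760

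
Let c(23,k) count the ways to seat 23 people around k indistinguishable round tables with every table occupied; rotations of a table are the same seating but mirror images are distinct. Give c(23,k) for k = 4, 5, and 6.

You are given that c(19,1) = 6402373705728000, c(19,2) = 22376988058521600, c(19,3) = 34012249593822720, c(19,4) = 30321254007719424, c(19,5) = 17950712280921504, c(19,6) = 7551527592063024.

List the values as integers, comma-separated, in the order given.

[20] T[20,1]:19*6402373705728000+0=121645100408832000 · T[20,2]:19*22376988058521600+6402373705728000=431565146817638400 · T[20,3]:19*34012249593822720+22376988058521600=668609730341153280 · T[20,4]:19*30321254007719424+34012249593822720=610116075740491776 · T[20,5]:19*17950712280921504+30321254007719424=371384787345228000 · T[20,6]:19*7551527592063024+17950712280921504=161429736530118960
[21] T[21,2]:20*431565146817638400+121645100408832000=8752948036761600000 · T[21,3]:20*668609730341153280+431565146817638400=13803759753640704000 · T[21,4]:20*610116075740491776+668609730341153280=12870931245150988800 · T[21,5]:20*371384787345228000+610116075740491776=8037811822645051776 · T[21,6]:20*161429736530118960+371384787345228000=3599979517947607200
[22] T[22,3]:21*13803759753640704000+8752948036761600000=298631902863216384000 · T[22,4]:21*12870931245150988800+13803759753640704000=284093315901811468800 · T[22,5]:21*8037811822645051776+12870931245150988800=181664979520697076096 · T[22,6]:21*3599979517947607200+8037811822645051776=83637381699544802976
[23] T[23,4]:22*284093315901811468800+298631902863216384000=6548684852703068697600 · T[23,5]:22*181664979520697076096+284093315901811468800=4280722865357147142912 · T[23,6]:22*83637381699544802976+181664979520697076096=2021687376910682741568
Read c(23,4) = 6548684852703068697600, c(23,5) = 4280722865357147142912, c(23,6) = 2021687376910682741568.

6548684852703068697600, 4280722865357147142912, 2021687376910682741568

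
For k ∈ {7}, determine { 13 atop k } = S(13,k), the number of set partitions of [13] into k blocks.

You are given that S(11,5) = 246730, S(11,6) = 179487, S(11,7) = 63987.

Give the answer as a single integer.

5715424

i=12: T(12,6)=246730+6·179487=1323652 | T(12,7)=179487+7·63987=627396
i=13: T(13,7)=1323652+7·627396=5715424
Read S(13,7) = 5715424.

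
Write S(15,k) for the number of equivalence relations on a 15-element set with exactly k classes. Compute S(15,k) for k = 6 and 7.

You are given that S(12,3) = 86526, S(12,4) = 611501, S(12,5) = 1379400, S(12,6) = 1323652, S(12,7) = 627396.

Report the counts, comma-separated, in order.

420693273, 408741333

[13] T[13,4]:4*611501+86526=2532530 · T[13,5]:5*1379400+611501=7508501 · T[13,6]:6*1323652+1379400=9321312 · T[13,7]:7*627396+1323652=5715424
[14] T[14,5]:5*7508501+2532530=40075035 · T[14,6]:6*9321312+7508501=63436373 · T[14,7]:7*5715424+9321312=49329280
[15] T[15,6]:6*63436373+40075035=420693273 · T[15,7]:7*49329280+63436373=408741333
Read S(15,6) = 420693273, S(15,7) = 408741333.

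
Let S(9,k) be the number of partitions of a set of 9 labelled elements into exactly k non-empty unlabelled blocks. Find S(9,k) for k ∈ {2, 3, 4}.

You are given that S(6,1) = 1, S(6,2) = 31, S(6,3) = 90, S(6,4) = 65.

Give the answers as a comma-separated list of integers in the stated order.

255, 3025, 7770

i=7: T(7,1)=0+1·1=1 | T(7,2)=1+2·31=63 | T(7,3)=31+3·90=301 | T(7,4)=90+4·65=350
i=8: T(8,1)=0+1·1=1 | T(8,2)=1+2·63=127 | T(8,3)=63+3·301=966 | T(8,4)=301+4·350=1701
i=9: T(9,2)=1+2·127=255 | T(9,3)=127+3·966=3025 | T(9,4)=966+4·1701=7770
Read S(9,2) = 255, S(9,3) = 3025, S(9,4) = 7770.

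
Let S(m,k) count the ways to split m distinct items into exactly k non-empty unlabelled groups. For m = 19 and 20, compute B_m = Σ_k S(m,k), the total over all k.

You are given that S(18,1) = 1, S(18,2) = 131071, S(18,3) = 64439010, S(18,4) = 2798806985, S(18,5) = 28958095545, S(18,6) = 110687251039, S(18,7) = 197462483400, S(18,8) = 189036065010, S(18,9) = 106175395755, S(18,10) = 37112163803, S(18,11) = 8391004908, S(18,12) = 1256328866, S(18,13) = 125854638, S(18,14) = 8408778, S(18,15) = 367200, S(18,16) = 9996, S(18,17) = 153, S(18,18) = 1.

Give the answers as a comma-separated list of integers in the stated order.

[19] T[19,1]:1*1+0=1 · T[19,2]:2*131071+1=262143 · T[19,3]:3*64439010+131071=193448101 · T[19,4]:4*2798806985+64439010=11259666950 · T[19,5]:5*28958095545+2798806985=147589284710 · T[19,6]:6*110687251039+28958095545=693081601779 · T[19,7]:7*197462483400+110687251039=1492924634839 · T[19,8]:8*189036065010+197462483400=1709751003480 · T[19,9]:9*106175395755+189036065010=1144614626805 · T[19,10]:10*37112163803+106175395755=477297033785 · T[19,11]:11*8391004908+37112163803=129413217791 · T[19,12]:12*1256328866+8391004908=23466951300 · T[19,13]:13*125854638+1256328866=2892439160 · T[19,14]:14*8408778+125854638=243577530 · T[19,15]:15*367200+8408778=13916778 · T[19,16]:16*9996+367200=527136 · T[19,17]:17*153+9996=12597 · T[19,18]:18*1+153=171 · T[19,19]:19*0+1=1
[20] T[20,1]:1*1+0=1 · T[20,2]:2*262143+1=524287 · T[20,3]:3*193448101+262143=580606446 · T[20,4]:4*11259666950+193448101=45232115901 · T[20,5]:5*147589284710+11259666950=749206090500 · T[20,6]:6*693081601779+147589284710=4306078895384 · T[20,7]:7*1492924634839+693081601779=11143554045652 · T[20,8]:8*1709751003480+1492924634839=15170932662679 · T[20,9]:9*1144614626805+1709751003480=12011282644725 · T[20,10]:10*477297033785+1144614626805=5917584964655 · T[20,11]:11*129413217791+477297033785=1900842429486 · T[20,12]:12*23466951300+129413217791=411016633391 · T[20,13]:13*2892439160+23466951300=61068660380 · T[20,14]:14*243577530+2892439160=6302524580 · T[20,15]:15*13916778+243577530=452329200 · T[20,16]:16*527136+13916778=22350954 · T[20,17]:17*12597+527136=741285 · T[20,18]:18*171+12597=15675 · T[20,19]:19*1+171=190 · T[20,20]:20*0+1=1
B_19 = ΣS(19,k) = 1+262143+193448101+11259666950+147589284710+693081601779+1492924634839+1709751003480+1144614626805+477297033785+129413217791+23466951300+2892439160+243577530+13916778+527136+12597+171+1 = 5832742205057
B_20 = ΣS(20,k) = 1+524287+580606446+45232115901+749206090500+4306078895384+11143554045652+15170932662679+12011282644725+5917584964655+1900842429486+411016633391+61068660380+6302524580+452329200+22350954+741285+15675+190+1 = 51724158235372

5832742205057, 51724158235372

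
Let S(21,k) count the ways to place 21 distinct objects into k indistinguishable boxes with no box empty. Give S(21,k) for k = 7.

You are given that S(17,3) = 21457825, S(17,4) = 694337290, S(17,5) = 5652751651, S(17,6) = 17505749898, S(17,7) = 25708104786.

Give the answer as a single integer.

i=18: T(18,4)=21457825+4·694337290=2798806985 | T(18,5)=694337290+5·5652751651=28958095545 | T(18,6)=5652751651+6·17505749898=110687251039 | T(18,7)=17505749898+7·25708104786=197462483400
i=19: T(19,5)=2798806985+5·28958095545=147589284710 | T(19,6)=28958095545+6·110687251039=693081601779 | T(19,7)=110687251039+7·197462483400=1492924634839
i=20: T(20,6)=147589284710+6·693081601779=4306078895384 | T(20,7)=693081601779+7·1492924634839=11143554045652
i=21: T(21,7)=4306078895384+7·11143554045652=82310957214948
Read S(21,7) = 82310957214948.

82310957214948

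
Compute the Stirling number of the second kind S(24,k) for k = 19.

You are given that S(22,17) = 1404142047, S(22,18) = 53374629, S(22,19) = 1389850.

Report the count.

3880739170

i=23: T(23,18)=1404142047+18·53374629=2364885369 | T(23,19)=53374629+19·1389850=79781779
i=24: T(24,19)=2364885369+19·79781779=3880739170
Read S(24,19) = 3880739170.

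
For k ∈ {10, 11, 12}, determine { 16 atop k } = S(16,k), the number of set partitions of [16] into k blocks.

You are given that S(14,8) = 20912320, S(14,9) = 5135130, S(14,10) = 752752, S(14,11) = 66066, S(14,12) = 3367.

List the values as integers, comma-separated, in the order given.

[15] T[15,9]:9*5135130+20912320=67128490 · T[15,10]:10*752752+5135130=12662650 · T[15,11]:11*66066+752752=1479478 · T[15,12]:12*3367+66066=106470
[16] T[16,10]:10*12662650+67128490=193754990 · T[16,11]:11*1479478+12662650=28936908 · T[16,12]:12*106470+1479478=2757118
Read S(16,10) = 193754990, S(16,11) = 28936908, S(16,12) = 2757118.

193754990, 28936908, 2757118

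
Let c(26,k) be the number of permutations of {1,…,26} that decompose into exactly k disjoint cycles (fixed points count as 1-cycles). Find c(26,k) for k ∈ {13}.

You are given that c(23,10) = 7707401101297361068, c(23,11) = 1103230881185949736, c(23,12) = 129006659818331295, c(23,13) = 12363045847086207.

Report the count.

i=24: T(24,11)=7707401101297361068+23·1103230881185949736=33081711368574204996 | T(24,12)=1103230881185949736+23·129006659818331295=4070384057007569521 | T(24,13)=129006659818331295+23·12363045847086207=413356714301314056
i=25: T(25,12)=33081711368574204996+24·4070384057007569521=130770928736755873500 | T(25,13)=4070384057007569521+24·413356714301314056=13990945200239106865
i=26: T(26,13)=130770928736755873500+25·13990945200239106865=480544558742733545125
Read c(26,13) = 480544558742733545125.

480544558742733545125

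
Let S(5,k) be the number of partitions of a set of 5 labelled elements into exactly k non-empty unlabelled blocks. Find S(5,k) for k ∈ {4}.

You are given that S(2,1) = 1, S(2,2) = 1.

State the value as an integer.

row 3: T[3][2]=2·1+1=3  T[3][3]=3·0+1=1
row 4: T[4][3]=3·1+3=6  T[4][4]=4·0+1=1
row 5: T[5][4]=4·1+6=10
Read S(5,4) = 10.

10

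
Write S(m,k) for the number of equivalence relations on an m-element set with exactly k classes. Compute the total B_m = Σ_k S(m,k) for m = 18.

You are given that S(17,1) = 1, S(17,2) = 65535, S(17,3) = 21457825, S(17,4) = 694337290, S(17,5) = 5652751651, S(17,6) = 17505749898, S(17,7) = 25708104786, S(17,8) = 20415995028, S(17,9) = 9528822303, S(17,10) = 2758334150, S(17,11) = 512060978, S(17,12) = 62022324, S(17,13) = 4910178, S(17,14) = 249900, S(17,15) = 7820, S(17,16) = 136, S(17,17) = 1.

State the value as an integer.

682076806159

r18: T_18,1=1×1+0=1; T_18,2=2×65535+1=131071; T_18,3=3×21457825+65535=64439010; T_18,4=4×694337290+21457825=2798806985; T_18,5=5×5652751651+694337290=28958095545; T_18,6=6×17505749898+5652751651=110687251039; T_18,7=7×25708104786+17505749898=197462483400; T_18,8=8×20415995028+25708104786=189036065010; T_18,9=9×9528822303+20415995028=106175395755; T_18,10=10×2758334150+9528822303=37112163803; T_18,11=11×512060978+2758334150=8391004908; T_18,12=12×62022324+512060978=1256328866; T_18,13=13×4910178+62022324=125854638; T_18,14=14×249900+4910178=8408778; T_18,15=15×7820+249900=367200; T_18,16=16×136+7820=9996; T_18,17=17×1+136=153; T_18,18=18×0+1=1
B_18 = ΣS(18,k) = 1+131071+64439010+2798806985+28958095545+110687251039+197462483400+189036065010+106175395755+37112163803+8391004908+1256328866+125854638+8408778+367200+9996+153+1 = 682076806159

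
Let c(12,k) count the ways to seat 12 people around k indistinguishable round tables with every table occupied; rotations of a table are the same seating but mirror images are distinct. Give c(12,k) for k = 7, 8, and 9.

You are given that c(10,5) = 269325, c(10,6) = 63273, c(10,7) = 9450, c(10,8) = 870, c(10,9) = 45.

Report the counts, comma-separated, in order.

2637558, 357423, 32670

r11: T_11,6=10×63273+269325=902055; T_11,7=10×9450+63273=157773; T_11,8=10×870+9450=18150; T_11,9=10×45+870=1320
r12: T_12,7=11×157773+902055=2637558; T_12,8=11×18150+157773=357423; T_12,9=11×1320+18150=32670
Read c(12,7) = 2637558, c(12,8) = 357423, c(12,9) = 32670.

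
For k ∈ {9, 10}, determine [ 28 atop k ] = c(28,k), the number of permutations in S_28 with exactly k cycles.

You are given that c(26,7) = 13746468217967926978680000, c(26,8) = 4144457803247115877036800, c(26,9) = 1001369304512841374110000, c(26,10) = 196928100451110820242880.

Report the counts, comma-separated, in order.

936363983558079713086850400, 195460557459107504515368560

r27: T_27,8=26×4144457803247115877036800+13746468217967926978680000=121502371102392939781636800; T_27,9=26×1001369304512841374110000+4144457803247115877036800=30180059720580991603896800; T_27,10=26×196928100451110820242880+1001369304512841374110000=6121499916241722700424880
r28: T_28,9=27×30180059720580991603896800+121502371102392939781636800=936363983558079713086850400; T_28,10=27×6121499916241722700424880+30180059720580991603896800=195460557459107504515368560
Read c(28,9) = 936363983558079713086850400, c(28,10) = 195460557459107504515368560.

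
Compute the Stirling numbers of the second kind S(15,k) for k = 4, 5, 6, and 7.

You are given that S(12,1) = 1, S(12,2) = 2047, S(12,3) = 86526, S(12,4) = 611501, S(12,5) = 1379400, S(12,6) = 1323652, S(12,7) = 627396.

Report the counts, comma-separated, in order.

42355950, 210766920, 420693273, 408741333

[13] T[13,2]:2*2047+1=4095 · T[13,3]:3*86526+2047=261625 · T[13,4]:4*611501+86526=2532530 · T[13,5]:5*1379400+611501=7508501 · T[13,6]:6*1323652+1379400=9321312 · T[13,7]:7*627396+1323652=5715424
[14] T[14,3]:3*261625+4095=788970 · T[14,4]:4*2532530+261625=10391745 · T[14,5]:5*7508501+2532530=40075035 · T[14,6]:6*9321312+7508501=63436373 · T[14,7]:7*5715424+9321312=49329280
[15] T[15,4]:4*10391745+788970=42355950 · T[15,5]:5*40075035+10391745=210766920 · T[15,6]:6*63436373+40075035=420693273 · T[15,7]:7*49329280+63436373=408741333
Read S(15,4) = 42355950, S(15,5) = 210766920, S(15,6) = 420693273, S(15,7) = 408741333.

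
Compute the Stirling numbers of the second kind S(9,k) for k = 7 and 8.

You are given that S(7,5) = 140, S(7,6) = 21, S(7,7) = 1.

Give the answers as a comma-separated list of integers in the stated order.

462, 36

i=8: T(8,6)=140+6·21=266 | T(8,7)=21+7·1=28 | T(8,8)=1+8·0=1
i=9: T(9,7)=266+7·28=462 | T(9,8)=28+8·1=36
Read S(9,7) = 462, S(9,8) = 36.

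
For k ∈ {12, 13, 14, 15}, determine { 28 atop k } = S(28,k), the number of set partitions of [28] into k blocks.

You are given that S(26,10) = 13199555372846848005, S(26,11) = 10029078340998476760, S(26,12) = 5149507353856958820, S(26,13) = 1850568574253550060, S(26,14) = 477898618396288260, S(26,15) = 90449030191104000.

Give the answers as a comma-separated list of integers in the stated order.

985397416171213883565, 451512851236272407400, 148782988064375309400, 36060660300744309600

row 27: T[27][11]=11·10029078340998476760+13199555372846848005=123519417123830092365  T[27][12]=12·5149507353856958820+10029078340998476760=71823166587281982600  T[27][13]=13·1850568574253550060+5149507353856958820=29206898819153109600  T[27][14]=14·477898618396288260+1850568574253550060=8541149231801585700  T[27][15]=15·90449030191104000+477898618396288260=1834634071262848260
row 28: T[28][12]=12·71823166587281982600+123519417123830092365=985397416171213883565  T[28][13]=13·29206898819153109600+71823166587281982600=451512851236272407400  T[28][14]=14·8541149231801585700+29206898819153109600=148782988064375309400  T[28][15]=15·1834634071262848260+8541149231801585700=36060660300744309600
Read S(28,12) = 985397416171213883565, S(28,13) = 451512851236272407400, S(28,14) = 148782988064375309400, S(28,15) = 36060660300744309600.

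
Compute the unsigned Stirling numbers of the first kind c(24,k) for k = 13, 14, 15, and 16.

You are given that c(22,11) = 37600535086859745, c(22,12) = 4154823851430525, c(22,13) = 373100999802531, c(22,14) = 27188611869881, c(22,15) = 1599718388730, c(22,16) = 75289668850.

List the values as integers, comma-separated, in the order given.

r23: T_23,12=22×4154823851430525+37600535086859745=129006659818331295; T_23,13=22×373100999802531+4154823851430525=12363045847086207; T_23,14=22×27188611869881+373100999802531=971250460939913; T_23,15=22×1599718388730+27188611869881=62382416421941; T_23,16=22×75289668850+1599718388730=3256091103430
r24: T_24,13=23×12363045847086207+129006659818331295=413356714301314056; T_24,14=23×971250460939913+12363045847086207=34701806448704206; T_24,15=23×62382416421941+971250460939913=2406046038644556; T_24,16=23×3256091103430+62382416421941=137272511800831
Read c(24,13) = 413356714301314056, c(24,14) = 34701806448704206, c(24,15) = 2406046038644556, c(24,16) = 137272511800831.

413356714301314056, 34701806448704206, 2406046038644556, 137272511800831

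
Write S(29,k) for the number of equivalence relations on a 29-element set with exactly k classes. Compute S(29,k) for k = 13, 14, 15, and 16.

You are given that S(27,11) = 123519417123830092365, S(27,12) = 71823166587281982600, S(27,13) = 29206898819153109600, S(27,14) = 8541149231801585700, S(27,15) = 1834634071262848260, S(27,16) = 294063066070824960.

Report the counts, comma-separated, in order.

@28  (28,12):71823166587281982600·12+123519417123830092365→985397416171213883565, (28,13):29206898819153109600·13+71823166587281982600→451512851236272407400, (28,14):8541149231801585700·14+29206898819153109600→148782988064375309400, (28,15):1834634071262848260·15+8541149231801585700→36060660300744309600, (28,16):294063066070824960·16+1834634071262848260→6539643128396047620
@29  (29,13):451512851236272407400·13+985397416171213883565→6855064482242755179765, (29,14):148782988064375309400·14+451512851236272407400→2534474684137526739000, (29,15):36060660300744309600·15+148782988064375309400→689692892575539953400, (29,16):6539643128396047620·16+36060660300744309600→140694950355081071520
Read S(29,13) = 6855064482242755179765, S(29,14) = 2534474684137526739000, S(29,15) = 689692892575539953400, S(29,16) = 140694950355081071520.

6855064482242755179765, 2534474684137526739000, 689692892575539953400, 140694950355081071520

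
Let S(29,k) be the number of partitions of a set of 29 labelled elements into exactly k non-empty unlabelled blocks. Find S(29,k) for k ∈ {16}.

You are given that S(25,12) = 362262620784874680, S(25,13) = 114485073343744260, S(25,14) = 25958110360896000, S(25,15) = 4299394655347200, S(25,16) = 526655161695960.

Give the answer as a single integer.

row 26: T[26][13]=13·114485073343744260+362262620784874680=1850568574253550060  T[26][14]=14·25958110360896000+114485073343744260=477898618396288260  T[26][15]=15·4299394655347200+25958110360896000=90449030191104000  T[26][16]=16·526655161695960+4299394655347200=12725877242482560
row 27: T[27][14]=14·477898618396288260+1850568574253550060=8541149231801585700  T[27][15]=15·90449030191104000+477898618396288260=1834634071262848260  T[27][16]=16·12725877242482560+90449030191104000=294063066070824960
row 28: T[28][15]=15·1834634071262848260+8541149231801585700=36060660300744309600  T[28][16]=16·294063066070824960+1834634071262848260=6539643128396047620
row 29: T[29][16]=16·6539643128396047620+36060660300744309600=140694950355081071520
Read S(29,16) = 140694950355081071520.

140694950355081071520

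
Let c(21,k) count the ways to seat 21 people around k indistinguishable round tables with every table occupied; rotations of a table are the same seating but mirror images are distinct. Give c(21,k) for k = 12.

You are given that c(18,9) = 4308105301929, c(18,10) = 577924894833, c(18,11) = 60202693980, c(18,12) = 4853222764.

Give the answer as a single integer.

135585182899530

r19: T_19,10=18×577924894833+4308105301929=14710753408923; T_19,11=18×60202693980+577924894833=1661573386473; T_19,12=18×4853222764+60202693980=147560703732
r20: T_20,11=19×1661573386473+14710753408923=46280647751910; T_20,12=19×147560703732+1661573386473=4465226757381
r21: T_21,12=20×4465226757381+46280647751910=135585182899530
Read c(21,12) = 135585182899530.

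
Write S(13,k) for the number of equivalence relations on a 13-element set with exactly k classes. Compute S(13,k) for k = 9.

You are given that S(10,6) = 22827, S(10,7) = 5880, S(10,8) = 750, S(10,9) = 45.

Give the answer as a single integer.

359502

[11] T[11,7]:7*5880+22827=63987 · T[11,8]:8*750+5880=11880 · T[11,9]:9*45+750=1155
[12] T[12,8]:8*11880+63987=159027 · T[12,9]:9*1155+11880=22275
[13] T[13,9]:9*22275+159027=359502
Read S(13,9) = 359502.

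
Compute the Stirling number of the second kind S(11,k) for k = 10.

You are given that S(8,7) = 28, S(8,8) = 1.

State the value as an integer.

55

row 9: T[9][8]=8·1+28=36  T[9][9]=9·0+1=1
row 10: T[10][9]=9·1+36=45  T[10][10]=10·0+1=1
row 11: T[11][10]=10·1+45=55
Read S(11,10) = 55.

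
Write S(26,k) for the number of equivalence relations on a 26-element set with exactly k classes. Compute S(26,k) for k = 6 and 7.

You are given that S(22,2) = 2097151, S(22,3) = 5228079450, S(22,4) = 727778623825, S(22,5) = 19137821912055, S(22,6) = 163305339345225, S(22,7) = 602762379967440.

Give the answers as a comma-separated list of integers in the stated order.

i=23: T(23,3)=2097151+3·5228079450=15686335501 | T(23,4)=5228079450+4·727778623825=2916342574750 | T(23,5)=727778623825+5·19137821912055=96416888184100 | T(23,6)=19137821912055+6·163305339345225=998969857983405 | T(23,7)=163305339345225+7·602762379967440=4382641999117305
i=24: T(24,4)=15686335501+4·2916342574750=11681056634501 | T(24,5)=2916342574750+5·96416888184100=485000783495250 | T(24,6)=96416888184100+6·998969857983405=6090236036084530 | T(24,7)=998969857983405+7·4382641999117305=31677463851804540
i=25: T(25,5)=11681056634501+5·485000783495250=2436684974110751 | T(25,6)=485000783495250+6·6090236036084530=37026417000002430 | T(25,7)=6090236036084530+7·31677463851804540=227832482998716310
i=26: T(26,6)=2436684974110751+6·37026417000002430=224595186974125331 | T(26,7)=37026417000002430+7·227832482998716310=1631853797991016600
Read S(26,6) = 224595186974125331, S(26,7) = 1631853797991016600.

224595186974125331, 1631853797991016600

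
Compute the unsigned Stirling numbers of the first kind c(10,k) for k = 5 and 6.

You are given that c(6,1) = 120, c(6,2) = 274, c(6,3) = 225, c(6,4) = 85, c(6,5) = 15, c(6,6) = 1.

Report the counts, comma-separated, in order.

269325, 63273

[7] T[7,2]:6*274+120=1764 · T[7,3]:6*225+274=1624 · T[7,4]:6*85+225=735 · T[7,5]:6*15+85=175 · T[7,6]:6*1+15=21
[8] T[8,3]:7*1624+1764=13132 · T[8,4]:7*735+1624=6769 · T[8,5]:7*175+735=1960 · T[8,6]:7*21+175=322
[9] T[9,4]:8*6769+13132=67284 · T[9,5]:8*1960+6769=22449 · T[9,6]:8*322+1960=4536
[10] T[10,5]:9*22449+67284=269325 · T[10,6]:9*4536+22449=63273
Read c(10,5) = 269325, c(10,6) = 63273.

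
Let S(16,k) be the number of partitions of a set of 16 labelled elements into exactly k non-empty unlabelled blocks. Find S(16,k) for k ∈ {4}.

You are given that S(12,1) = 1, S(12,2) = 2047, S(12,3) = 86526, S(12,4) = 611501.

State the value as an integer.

@13  (13,1):1·1+0→1, (13,2):2047·2+1→4095, (13,3):86526·3+2047→261625, (13,4):611501·4+86526→2532530
@14  (14,2):4095·2+1→8191, (14,3):261625·3+4095→788970, (14,4):2532530·4+261625→10391745
@15  (15,3):788970·3+8191→2375101, (15,4):10391745·4+788970→42355950
@16  (16,4):42355950·4+2375101→171798901
Read S(16,4) = 171798901.

171798901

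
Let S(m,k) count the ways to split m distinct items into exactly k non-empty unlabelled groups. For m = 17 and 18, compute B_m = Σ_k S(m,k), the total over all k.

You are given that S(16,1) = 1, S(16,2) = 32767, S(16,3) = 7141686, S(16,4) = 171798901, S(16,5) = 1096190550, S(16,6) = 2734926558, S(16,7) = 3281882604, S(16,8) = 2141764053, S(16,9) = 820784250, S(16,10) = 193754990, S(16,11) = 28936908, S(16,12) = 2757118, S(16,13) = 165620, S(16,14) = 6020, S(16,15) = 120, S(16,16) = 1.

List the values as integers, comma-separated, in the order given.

82864869804, 682076806159

i=17: T(17,1)=0+1·1=1 | T(17,2)=1+2·32767=65535 | T(17,3)=32767+3·7141686=21457825 | T(17,4)=7141686+4·171798901=694337290 | T(17,5)=171798901+5·1096190550=5652751651 | T(17,6)=1096190550+6·2734926558=17505749898 | T(17,7)=2734926558+7·3281882604=25708104786 | T(17,8)=3281882604+8·2141764053=20415995028 | T(17,9)=2141764053+9·820784250=9528822303 | T(17,10)=820784250+10·193754990=2758334150 | T(17,11)=193754990+11·28936908=512060978 | T(17,12)=28936908+12·2757118=62022324 | T(17,13)=2757118+13·165620=4910178 | T(17,14)=165620+14·6020=249900 | T(17,15)=6020+15·120=7820 | T(17,16)=120+16·1=136 | T(17,17)=1+17·0=1
i=18: T(18,1)=0+1·1=1 | T(18,2)=1+2·65535=131071 | T(18,3)=65535+3·21457825=64439010 | T(18,4)=21457825+4·694337290=2798806985 | T(18,5)=694337290+5·5652751651=28958095545 | T(18,6)=5652751651+6·17505749898=110687251039 | T(18,7)=17505749898+7·25708104786=197462483400 | T(18,8)=25708104786+8·20415995028=189036065010 | T(18,9)=20415995028+9·9528822303=106175395755 | T(18,10)=9528822303+10·2758334150=37112163803 | T(18,11)=2758334150+11·512060978=8391004908 | T(18,12)=512060978+12·62022324=1256328866 | T(18,13)=62022324+13·4910178=125854638 | T(18,14)=4910178+14·249900=8408778 | T(18,15)=249900+15·7820=367200 | T(18,16)=7820+16·136=9996 | T(18,17)=136+17·1=153 | T(18,18)=1+18·0=1
B_17 = ΣS(17,k) = 1+65535+21457825+694337290+5652751651+17505749898+25708104786+20415995028+9528822303+2758334150+512060978+62022324+4910178+249900+7820+136+1 = 82864869804
B_18 = ΣS(18,k) = 1+131071+64439010+2798806985+28958095545+110687251039+197462483400+189036065010+106175395755+37112163803+8391004908+1256328866+125854638+8408778+367200+9996+153+1 = 682076806159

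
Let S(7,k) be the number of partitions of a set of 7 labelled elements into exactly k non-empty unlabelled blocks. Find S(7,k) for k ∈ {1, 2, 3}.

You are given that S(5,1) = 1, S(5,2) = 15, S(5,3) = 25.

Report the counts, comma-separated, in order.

r6: T_6,1=1×1+0=1; T_6,2=2×15+1=31; T_6,3=3×25+15=90
r7: T_7,1=1×1+0=1; T_7,2=2×31+1=63; T_7,3=3×90+31=301
Read S(7,1) = 1, S(7,2) = 63, S(7,3) = 301.

1, 63, 301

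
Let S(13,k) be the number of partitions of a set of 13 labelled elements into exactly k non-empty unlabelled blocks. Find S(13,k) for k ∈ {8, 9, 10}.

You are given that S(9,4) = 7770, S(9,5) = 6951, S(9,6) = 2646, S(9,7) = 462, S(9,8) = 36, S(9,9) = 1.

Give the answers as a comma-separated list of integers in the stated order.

1899612, 359502, 39325

i=10: T(10,5)=7770+5·6951=42525 | T(10,6)=6951+6·2646=22827 | T(10,7)=2646+7·462=5880 | T(10,8)=462+8·36=750 | T(10,9)=36+9·1=45 | T(10,10)=1+10·0=1
i=11: T(11,6)=42525+6·22827=179487 | T(11,7)=22827+7·5880=63987 | T(11,8)=5880+8·750=11880 | T(11,9)=750+9·45=1155 | T(11,10)=45+10·1=55
i=12: T(12,7)=179487+7·63987=627396 | T(12,8)=63987+8·11880=159027 | T(12,9)=11880+9·1155=22275 | T(12,10)=1155+10·55=1705
i=13: T(13,8)=627396+8·159027=1899612 | T(13,9)=159027+9·22275=359502 | T(13,10)=22275+10·1705=39325
Read S(13,8) = 1899612, S(13,9) = 359502, S(13,10) = 39325.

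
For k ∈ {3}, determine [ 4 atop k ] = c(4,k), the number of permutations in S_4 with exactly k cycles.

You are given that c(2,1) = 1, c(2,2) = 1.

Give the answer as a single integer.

6

i=3: T(3,2)=1+2·1=3 | T(3,3)=1+2·0=1
i=4: T(4,3)=3+3·1=6
Read c(4,3) = 6.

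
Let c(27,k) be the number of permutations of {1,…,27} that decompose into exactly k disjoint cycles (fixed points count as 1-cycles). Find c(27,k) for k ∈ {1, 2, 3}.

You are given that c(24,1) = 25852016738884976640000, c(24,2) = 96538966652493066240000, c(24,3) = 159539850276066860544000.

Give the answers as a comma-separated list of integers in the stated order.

403291461126605635584000000, 1554454559147562279567360000, 2671674589068831403868160000

i=25: T(25,1)=0+24·25852016738884976640000=620448401733239439360000 | T(25,2)=25852016738884976640000+24·96538966652493066240000=2342787216398718566400000 | T(25,3)=96538966652493066240000+24·159539850276066860544000=3925495373278097719296000
i=26: T(26,1)=0+25·620448401733239439360000=15511210043330985984000000 | T(26,2)=620448401733239439360000+25·2342787216398718566400000=59190128811701203599360000 | T(26,3)=2342787216398718566400000+25·3925495373278097719296000=100480171548351161548800000
i=27: T(27,1)=0+26·15511210043330985984000000=403291461126605635584000000 | T(27,2)=15511210043330985984000000+26·59190128811701203599360000=1554454559147562279567360000 | T(27,3)=59190128811701203599360000+26·100480171548351161548800000=2671674589068831403868160000
Read c(27,1) = 403291461126605635584000000, c(27,2) = 1554454559147562279567360000, c(27,3) = 2671674589068831403868160000.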